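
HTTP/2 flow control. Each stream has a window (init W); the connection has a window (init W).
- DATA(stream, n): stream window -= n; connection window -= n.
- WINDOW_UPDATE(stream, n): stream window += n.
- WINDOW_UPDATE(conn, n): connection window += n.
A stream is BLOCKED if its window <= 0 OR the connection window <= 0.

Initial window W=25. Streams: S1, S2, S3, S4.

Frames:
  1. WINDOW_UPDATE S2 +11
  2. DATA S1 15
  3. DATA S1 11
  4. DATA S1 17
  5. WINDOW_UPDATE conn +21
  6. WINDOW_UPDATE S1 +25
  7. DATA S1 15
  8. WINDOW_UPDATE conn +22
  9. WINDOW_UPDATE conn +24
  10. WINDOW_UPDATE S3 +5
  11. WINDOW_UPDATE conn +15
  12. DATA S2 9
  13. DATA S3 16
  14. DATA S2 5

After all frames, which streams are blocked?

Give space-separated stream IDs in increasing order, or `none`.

Answer: S1

Derivation:
Op 1: conn=25 S1=25 S2=36 S3=25 S4=25 blocked=[]
Op 2: conn=10 S1=10 S2=36 S3=25 S4=25 blocked=[]
Op 3: conn=-1 S1=-1 S2=36 S3=25 S4=25 blocked=[1, 2, 3, 4]
Op 4: conn=-18 S1=-18 S2=36 S3=25 S4=25 blocked=[1, 2, 3, 4]
Op 5: conn=3 S1=-18 S2=36 S3=25 S4=25 blocked=[1]
Op 6: conn=3 S1=7 S2=36 S3=25 S4=25 blocked=[]
Op 7: conn=-12 S1=-8 S2=36 S3=25 S4=25 blocked=[1, 2, 3, 4]
Op 8: conn=10 S1=-8 S2=36 S3=25 S4=25 blocked=[1]
Op 9: conn=34 S1=-8 S2=36 S3=25 S4=25 blocked=[1]
Op 10: conn=34 S1=-8 S2=36 S3=30 S4=25 blocked=[1]
Op 11: conn=49 S1=-8 S2=36 S3=30 S4=25 blocked=[1]
Op 12: conn=40 S1=-8 S2=27 S3=30 S4=25 blocked=[1]
Op 13: conn=24 S1=-8 S2=27 S3=14 S4=25 blocked=[1]
Op 14: conn=19 S1=-8 S2=22 S3=14 S4=25 blocked=[1]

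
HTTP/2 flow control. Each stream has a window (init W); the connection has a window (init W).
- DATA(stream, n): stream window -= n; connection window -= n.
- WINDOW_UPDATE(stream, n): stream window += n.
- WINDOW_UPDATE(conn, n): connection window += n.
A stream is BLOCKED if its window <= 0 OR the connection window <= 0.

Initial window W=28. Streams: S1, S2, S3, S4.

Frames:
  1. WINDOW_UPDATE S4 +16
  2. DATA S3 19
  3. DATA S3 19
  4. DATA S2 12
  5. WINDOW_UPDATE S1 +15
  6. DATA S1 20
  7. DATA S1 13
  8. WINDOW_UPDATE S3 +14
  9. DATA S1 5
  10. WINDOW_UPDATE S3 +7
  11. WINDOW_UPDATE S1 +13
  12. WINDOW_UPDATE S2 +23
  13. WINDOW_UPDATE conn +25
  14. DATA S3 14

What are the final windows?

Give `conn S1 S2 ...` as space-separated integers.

Op 1: conn=28 S1=28 S2=28 S3=28 S4=44 blocked=[]
Op 2: conn=9 S1=28 S2=28 S3=9 S4=44 blocked=[]
Op 3: conn=-10 S1=28 S2=28 S3=-10 S4=44 blocked=[1, 2, 3, 4]
Op 4: conn=-22 S1=28 S2=16 S3=-10 S4=44 blocked=[1, 2, 3, 4]
Op 5: conn=-22 S1=43 S2=16 S3=-10 S4=44 blocked=[1, 2, 3, 4]
Op 6: conn=-42 S1=23 S2=16 S3=-10 S4=44 blocked=[1, 2, 3, 4]
Op 7: conn=-55 S1=10 S2=16 S3=-10 S4=44 blocked=[1, 2, 3, 4]
Op 8: conn=-55 S1=10 S2=16 S3=4 S4=44 blocked=[1, 2, 3, 4]
Op 9: conn=-60 S1=5 S2=16 S3=4 S4=44 blocked=[1, 2, 3, 4]
Op 10: conn=-60 S1=5 S2=16 S3=11 S4=44 blocked=[1, 2, 3, 4]
Op 11: conn=-60 S1=18 S2=16 S3=11 S4=44 blocked=[1, 2, 3, 4]
Op 12: conn=-60 S1=18 S2=39 S3=11 S4=44 blocked=[1, 2, 3, 4]
Op 13: conn=-35 S1=18 S2=39 S3=11 S4=44 blocked=[1, 2, 3, 4]
Op 14: conn=-49 S1=18 S2=39 S3=-3 S4=44 blocked=[1, 2, 3, 4]

Answer: -49 18 39 -3 44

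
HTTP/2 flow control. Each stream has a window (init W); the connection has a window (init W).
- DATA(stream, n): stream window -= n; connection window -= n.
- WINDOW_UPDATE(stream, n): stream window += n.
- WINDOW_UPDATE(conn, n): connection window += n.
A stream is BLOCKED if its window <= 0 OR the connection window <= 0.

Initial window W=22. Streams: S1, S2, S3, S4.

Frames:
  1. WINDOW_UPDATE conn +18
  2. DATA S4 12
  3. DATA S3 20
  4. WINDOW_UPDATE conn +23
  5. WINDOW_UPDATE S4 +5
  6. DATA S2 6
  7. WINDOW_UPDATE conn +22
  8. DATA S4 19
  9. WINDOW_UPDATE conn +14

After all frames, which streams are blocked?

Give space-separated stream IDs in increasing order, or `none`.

Op 1: conn=40 S1=22 S2=22 S3=22 S4=22 blocked=[]
Op 2: conn=28 S1=22 S2=22 S3=22 S4=10 blocked=[]
Op 3: conn=8 S1=22 S2=22 S3=2 S4=10 blocked=[]
Op 4: conn=31 S1=22 S2=22 S3=2 S4=10 blocked=[]
Op 5: conn=31 S1=22 S2=22 S3=2 S4=15 blocked=[]
Op 6: conn=25 S1=22 S2=16 S3=2 S4=15 blocked=[]
Op 7: conn=47 S1=22 S2=16 S3=2 S4=15 blocked=[]
Op 8: conn=28 S1=22 S2=16 S3=2 S4=-4 blocked=[4]
Op 9: conn=42 S1=22 S2=16 S3=2 S4=-4 blocked=[4]

Answer: S4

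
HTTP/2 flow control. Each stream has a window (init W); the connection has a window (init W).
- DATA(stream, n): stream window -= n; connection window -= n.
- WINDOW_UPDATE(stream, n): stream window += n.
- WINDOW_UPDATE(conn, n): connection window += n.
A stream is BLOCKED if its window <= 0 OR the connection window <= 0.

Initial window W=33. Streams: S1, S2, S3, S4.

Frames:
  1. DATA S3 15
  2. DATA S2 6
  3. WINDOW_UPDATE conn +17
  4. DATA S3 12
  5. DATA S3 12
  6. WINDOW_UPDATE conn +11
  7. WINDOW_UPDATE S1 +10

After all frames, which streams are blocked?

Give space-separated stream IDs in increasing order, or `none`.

Op 1: conn=18 S1=33 S2=33 S3=18 S4=33 blocked=[]
Op 2: conn=12 S1=33 S2=27 S3=18 S4=33 blocked=[]
Op 3: conn=29 S1=33 S2=27 S3=18 S4=33 blocked=[]
Op 4: conn=17 S1=33 S2=27 S3=6 S4=33 blocked=[]
Op 5: conn=5 S1=33 S2=27 S3=-6 S4=33 blocked=[3]
Op 6: conn=16 S1=33 S2=27 S3=-6 S4=33 blocked=[3]
Op 7: conn=16 S1=43 S2=27 S3=-6 S4=33 blocked=[3]

Answer: S3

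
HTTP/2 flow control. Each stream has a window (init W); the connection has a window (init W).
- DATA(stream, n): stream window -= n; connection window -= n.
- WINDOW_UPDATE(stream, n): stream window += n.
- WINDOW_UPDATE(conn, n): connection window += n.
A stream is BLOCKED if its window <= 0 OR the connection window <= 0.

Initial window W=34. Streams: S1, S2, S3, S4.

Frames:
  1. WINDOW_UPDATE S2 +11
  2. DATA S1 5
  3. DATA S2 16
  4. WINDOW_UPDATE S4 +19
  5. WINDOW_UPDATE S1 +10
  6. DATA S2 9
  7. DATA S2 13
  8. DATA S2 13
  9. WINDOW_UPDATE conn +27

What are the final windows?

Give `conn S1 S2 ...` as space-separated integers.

Answer: 5 39 -6 34 53

Derivation:
Op 1: conn=34 S1=34 S2=45 S3=34 S4=34 blocked=[]
Op 2: conn=29 S1=29 S2=45 S3=34 S4=34 blocked=[]
Op 3: conn=13 S1=29 S2=29 S3=34 S4=34 blocked=[]
Op 4: conn=13 S1=29 S2=29 S3=34 S4=53 blocked=[]
Op 5: conn=13 S1=39 S2=29 S3=34 S4=53 blocked=[]
Op 6: conn=4 S1=39 S2=20 S3=34 S4=53 blocked=[]
Op 7: conn=-9 S1=39 S2=7 S3=34 S4=53 blocked=[1, 2, 3, 4]
Op 8: conn=-22 S1=39 S2=-6 S3=34 S4=53 blocked=[1, 2, 3, 4]
Op 9: conn=5 S1=39 S2=-6 S3=34 S4=53 blocked=[2]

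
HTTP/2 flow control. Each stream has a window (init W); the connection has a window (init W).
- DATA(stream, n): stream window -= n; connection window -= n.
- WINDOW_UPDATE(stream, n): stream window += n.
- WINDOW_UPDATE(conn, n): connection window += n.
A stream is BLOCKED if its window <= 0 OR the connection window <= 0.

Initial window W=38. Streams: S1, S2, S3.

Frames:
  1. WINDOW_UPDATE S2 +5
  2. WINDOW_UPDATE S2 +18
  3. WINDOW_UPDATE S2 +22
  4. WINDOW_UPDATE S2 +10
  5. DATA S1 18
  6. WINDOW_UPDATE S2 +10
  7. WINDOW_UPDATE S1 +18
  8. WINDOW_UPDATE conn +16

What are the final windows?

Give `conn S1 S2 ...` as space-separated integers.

Answer: 36 38 103 38

Derivation:
Op 1: conn=38 S1=38 S2=43 S3=38 blocked=[]
Op 2: conn=38 S1=38 S2=61 S3=38 blocked=[]
Op 3: conn=38 S1=38 S2=83 S3=38 blocked=[]
Op 4: conn=38 S1=38 S2=93 S3=38 blocked=[]
Op 5: conn=20 S1=20 S2=93 S3=38 blocked=[]
Op 6: conn=20 S1=20 S2=103 S3=38 blocked=[]
Op 7: conn=20 S1=38 S2=103 S3=38 blocked=[]
Op 8: conn=36 S1=38 S2=103 S3=38 blocked=[]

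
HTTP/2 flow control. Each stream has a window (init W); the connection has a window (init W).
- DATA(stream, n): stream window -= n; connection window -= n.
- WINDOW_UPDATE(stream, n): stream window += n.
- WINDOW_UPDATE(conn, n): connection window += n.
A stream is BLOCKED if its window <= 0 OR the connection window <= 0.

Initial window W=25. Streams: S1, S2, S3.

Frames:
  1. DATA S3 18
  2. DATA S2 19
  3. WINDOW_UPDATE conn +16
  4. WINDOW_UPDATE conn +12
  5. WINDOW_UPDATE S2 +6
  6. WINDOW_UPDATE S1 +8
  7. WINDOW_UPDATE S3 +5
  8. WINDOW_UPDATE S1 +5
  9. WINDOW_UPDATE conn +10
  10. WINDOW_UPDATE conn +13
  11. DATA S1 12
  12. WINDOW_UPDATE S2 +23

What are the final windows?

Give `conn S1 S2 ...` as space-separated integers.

Op 1: conn=7 S1=25 S2=25 S3=7 blocked=[]
Op 2: conn=-12 S1=25 S2=6 S3=7 blocked=[1, 2, 3]
Op 3: conn=4 S1=25 S2=6 S3=7 blocked=[]
Op 4: conn=16 S1=25 S2=6 S3=7 blocked=[]
Op 5: conn=16 S1=25 S2=12 S3=7 blocked=[]
Op 6: conn=16 S1=33 S2=12 S3=7 blocked=[]
Op 7: conn=16 S1=33 S2=12 S3=12 blocked=[]
Op 8: conn=16 S1=38 S2=12 S3=12 blocked=[]
Op 9: conn=26 S1=38 S2=12 S3=12 blocked=[]
Op 10: conn=39 S1=38 S2=12 S3=12 blocked=[]
Op 11: conn=27 S1=26 S2=12 S3=12 blocked=[]
Op 12: conn=27 S1=26 S2=35 S3=12 blocked=[]

Answer: 27 26 35 12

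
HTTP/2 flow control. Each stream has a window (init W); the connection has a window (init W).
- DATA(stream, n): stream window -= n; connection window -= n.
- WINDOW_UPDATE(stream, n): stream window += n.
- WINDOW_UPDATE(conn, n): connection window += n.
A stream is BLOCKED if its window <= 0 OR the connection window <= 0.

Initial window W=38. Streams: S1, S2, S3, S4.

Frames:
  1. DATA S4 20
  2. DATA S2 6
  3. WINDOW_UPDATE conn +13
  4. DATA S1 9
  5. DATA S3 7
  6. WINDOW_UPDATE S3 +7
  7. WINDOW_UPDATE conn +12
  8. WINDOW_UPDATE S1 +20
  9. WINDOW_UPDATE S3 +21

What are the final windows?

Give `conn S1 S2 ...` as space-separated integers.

Answer: 21 49 32 59 18

Derivation:
Op 1: conn=18 S1=38 S2=38 S3=38 S4=18 blocked=[]
Op 2: conn=12 S1=38 S2=32 S3=38 S4=18 blocked=[]
Op 3: conn=25 S1=38 S2=32 S3=38 S4=18 blocked=[]
Op 4: conn=16 S1=29 S2=32 S3=38 S4=18 blocked=[]
Op 5: conn=9 S1=29 S2=32 S3=31 S4=18 blocked=[]
Op 6: conn=9 S1=29 S2=32 S3=38 S4=18 blocked=[]
Op 7: conn=21 S1=29 S2=32 S3=38 S4=18 blocked=[]
Op 8: conn=21 S1=49 S2=32 S3=38 S4=18 blocked=[]
Op 9: conn=21 S1=49 S2=32 S3=59 S4=18 blocked=[]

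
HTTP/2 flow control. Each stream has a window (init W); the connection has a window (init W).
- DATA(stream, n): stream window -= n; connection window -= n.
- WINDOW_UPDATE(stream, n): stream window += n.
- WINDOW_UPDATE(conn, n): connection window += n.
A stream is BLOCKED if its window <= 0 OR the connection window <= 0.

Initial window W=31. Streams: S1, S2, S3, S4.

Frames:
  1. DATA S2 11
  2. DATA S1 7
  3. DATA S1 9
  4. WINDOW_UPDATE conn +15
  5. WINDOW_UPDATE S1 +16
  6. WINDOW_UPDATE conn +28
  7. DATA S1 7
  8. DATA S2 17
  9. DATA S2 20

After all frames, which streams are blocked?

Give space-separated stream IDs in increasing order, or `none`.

Op 1: conn=20 S1=31 S2=20 S3=31 S4=31 blocked=[]
Op 2: conn=13 S1=24 S2=20 S3=31 S4=31 blocked=[]
Op 3: conn=4 S1=15 S2=20 S3=31 S4=31 blocked=[]
Op 4: conn=19 S1=15 S2=20 S3=31 S4=31 blocked=[]
Op 5: conn=19 S1=31 S2=20 S3=31 S4=31 blocked=[]
Op 6: conn=47 S1=31 S2=20 S3=31 S4=31 blocked=[]
Op 7: conn=40 S1=24 S2=20 S3=31 S4=31 blocked=[]
Op 8: conn=23 S1=24 S2=3 S3=31 S4=31 blocked=[]
Op 9: conn=3 S1=24 S2=-17 S3=31 S4=31 blocked=[2]

Answer: S2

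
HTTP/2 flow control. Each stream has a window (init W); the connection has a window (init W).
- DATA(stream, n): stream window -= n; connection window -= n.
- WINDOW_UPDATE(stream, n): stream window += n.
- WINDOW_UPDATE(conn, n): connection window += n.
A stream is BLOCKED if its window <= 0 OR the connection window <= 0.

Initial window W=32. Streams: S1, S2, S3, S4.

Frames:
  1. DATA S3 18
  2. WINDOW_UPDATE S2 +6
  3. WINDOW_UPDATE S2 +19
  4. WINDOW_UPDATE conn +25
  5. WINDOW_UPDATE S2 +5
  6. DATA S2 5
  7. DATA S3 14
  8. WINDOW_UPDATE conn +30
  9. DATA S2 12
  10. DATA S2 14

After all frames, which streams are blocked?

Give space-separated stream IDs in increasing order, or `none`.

Op 1: conn=14 S1=32 S2=32 S3=14 S4=32 blocked=[]
Op 2: conn=14 S1=32 S2=38 S3=14 S4=32 blocked=[]
Op 3: conn=14 S1=32 S2=57 S3=14 S4=32 blocked=[]
Op 4: conn=39 S1=32 S2=57 S3=14 S4=32 blocked=[]
Op 5: conn=39 S1=32 S2=62 S3=14 S4=32 blocked=[]
Op 6: conn=34 S1=32 S2=57 S3=14 S4=32 blocked=[]
Op 7: conn=20 S1=32 S2=57 S3=0 S4=32 blocked=[3]
Op 8: conn=50 S1=32 S2=57 S3=0 S4=32 blocked=[3]
Op 9: conn=38 S1=32 S2=45 S3=0 S4=32 blocked=[3]
Op 10: conn=24 S1=32 S2=31 S3=0 S4=32 blocked=[3]

Answer: S3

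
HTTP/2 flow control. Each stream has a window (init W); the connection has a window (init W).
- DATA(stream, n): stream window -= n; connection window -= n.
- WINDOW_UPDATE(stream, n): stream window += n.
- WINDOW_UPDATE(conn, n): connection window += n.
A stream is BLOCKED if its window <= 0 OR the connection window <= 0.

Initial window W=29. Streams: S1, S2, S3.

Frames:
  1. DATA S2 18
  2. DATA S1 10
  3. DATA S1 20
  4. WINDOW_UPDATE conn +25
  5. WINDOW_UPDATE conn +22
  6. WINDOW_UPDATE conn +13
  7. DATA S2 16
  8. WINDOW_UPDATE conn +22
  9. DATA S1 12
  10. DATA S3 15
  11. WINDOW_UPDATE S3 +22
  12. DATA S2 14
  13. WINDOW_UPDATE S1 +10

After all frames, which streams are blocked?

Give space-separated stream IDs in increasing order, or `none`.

Answer: S1 S2

Derivation:
Op 1: conn=11 S1=29 S2=11 S3=29 blocked=[]
Op 2: conn=1 S1=19 S2=11 S3=29 blocked=[]
Op 3: conn=-19 S1=-1 S2=11 S3=29 blocked=[1, 2, 3]
Op 4: conn=6 S1=-1 S2=11 S3=29 blocked=[1]
Op 5: conn=28 S1=-1 S2=11 S3=29 blocked=[1]
Op 6: conn=41 S1=-1 S2=11 S3=29 blocked=[1]
Op 7: conn=25 S1=-1 S2=-5 S3=29 blocked=[1, 2]
Op 8: conn=47 S1=-1 S2=-5 S3=29 blocked=[1, 2]
Op 9: conn=35 S1=-13 S2=-5 S3=29 blocked=[1, 2]
Op 10: conn=20 S1=-13 S2=-5 S3=14 blocked=[1, 2]
Op 11: conn=20 S1=-13 S2=-5 S3=36 blocked=[1, 2]
Op 12: conn=6 S1=-13 S2=-19 S3=36 blocked=[1, 2]
Op 13: conn=6 S1=-3 S2=-19 S3=36 blocked=[1, 2]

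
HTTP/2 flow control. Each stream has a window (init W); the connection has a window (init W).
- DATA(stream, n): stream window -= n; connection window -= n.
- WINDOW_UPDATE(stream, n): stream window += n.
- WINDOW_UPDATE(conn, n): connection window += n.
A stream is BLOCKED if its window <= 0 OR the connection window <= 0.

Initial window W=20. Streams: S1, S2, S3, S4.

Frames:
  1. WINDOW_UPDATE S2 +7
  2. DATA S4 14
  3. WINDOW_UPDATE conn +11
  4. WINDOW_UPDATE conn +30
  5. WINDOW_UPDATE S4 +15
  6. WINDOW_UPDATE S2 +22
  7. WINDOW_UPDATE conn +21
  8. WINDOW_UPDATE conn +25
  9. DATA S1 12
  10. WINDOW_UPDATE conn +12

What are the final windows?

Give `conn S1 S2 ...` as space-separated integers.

Answer: 93 8 49 20 21

Derivation:
Op 1: conn=20 S1=20 S2=27 S3=20 S4=20 blocked=[]
Op 2: conn=6 S1=20 S2=27 S3=20 S4=6 blocked=[]
Op 3: conn=17 S1=20 S2=27 S3=20 S4=6 blocked=[]
Op 4: conn=47 S1=20 S2=27 S3=20 S4=6 blocked=[]
Op 5: conn=47 S1=20 S2=27 S3=20 S4=21 blocked=[]
Op 6: conn=47 S1=20 S2=49 S3=20 S4=21 blocked=[]
Op 7: conn=68 S1=20 S2=49 S3=20 S4=21 blocked=[]
Op 8: conn=93 S1=20 S2=49 S3=20 S4=21 blocked=[]
Op 9: conn=81 S1=8 S2=49 S3=20 S4=21 blocked=[]
Op 10: conn=93 S1=8 S2=49 S3=20 S4=21 blocked=[]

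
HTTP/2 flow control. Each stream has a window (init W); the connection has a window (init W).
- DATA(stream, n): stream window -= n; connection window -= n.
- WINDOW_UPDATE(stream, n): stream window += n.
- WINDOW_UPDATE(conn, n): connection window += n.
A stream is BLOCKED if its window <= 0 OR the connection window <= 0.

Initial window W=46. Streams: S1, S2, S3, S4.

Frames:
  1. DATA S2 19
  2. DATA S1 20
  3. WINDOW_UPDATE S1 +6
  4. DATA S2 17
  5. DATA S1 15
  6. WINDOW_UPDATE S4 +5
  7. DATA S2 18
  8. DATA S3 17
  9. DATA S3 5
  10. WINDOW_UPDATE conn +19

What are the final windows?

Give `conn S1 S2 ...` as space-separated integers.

Op 1: conn=27 S1=46 S2=27 S3=46 S4=46 blocked=[]
Op 2: conn=7 S1=26 S2=27 S3=46 S4=46 blocked=[]
Op 3: conn=7 S1=32 S2=27 S3=46 S4=46 blocked=[]
Op 4: conn=-10 S1=32 S2=10 S3=46 S4=46 blocked=[1, 2, 3, 4]
Op 5: conn=-25 S1=17 S2=10 S3=46 S4=46 blocked=[1, 2, 3, 4]
Op 6: conn=-25 S1=17 S2=10 S3=46 S4=51 blocked=[1, 2, 3, 4]
Op 7: conn=-43 S1=17 S2=-8 S3=46 S4=51 blocked=[1, 2, 3, 4]
Op 8: conn=-60 S1=17 S2=-8 S3=29 S4=51 blocked=[1, 2, 3, 4]
Op 9: conn=-65 S1=17 S2=-8 S3=24 S4=51 blocked=[1, 2, 3, 4]
Op 10: conn=-46 S1=17 S2=-8 S3=24 S4=51 blocked=[1, 2, 3, 4]

Answer: -46 17 -8 24 51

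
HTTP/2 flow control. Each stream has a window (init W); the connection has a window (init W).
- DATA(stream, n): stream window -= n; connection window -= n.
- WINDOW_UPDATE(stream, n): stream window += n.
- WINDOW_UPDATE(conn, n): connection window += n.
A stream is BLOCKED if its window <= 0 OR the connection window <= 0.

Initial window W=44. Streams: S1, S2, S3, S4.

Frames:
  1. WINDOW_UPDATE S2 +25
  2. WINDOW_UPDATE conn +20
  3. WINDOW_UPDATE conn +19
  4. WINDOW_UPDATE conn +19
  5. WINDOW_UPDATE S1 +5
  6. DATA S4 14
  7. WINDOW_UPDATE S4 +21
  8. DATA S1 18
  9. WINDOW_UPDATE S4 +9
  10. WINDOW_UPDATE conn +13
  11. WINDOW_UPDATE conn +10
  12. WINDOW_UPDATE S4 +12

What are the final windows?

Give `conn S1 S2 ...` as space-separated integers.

Op 1: conn=44 S1=44 S2=69 S3=44 S4=44 blocked=[]
Op 2: conn=64 S1=44 S2=69 S3=44 S4=44 blocked=[]
Op 3: conn=83 S1=44 S2=69 S3=44 S4=44 blocked=[]
Op 4: conn=102 S1=44 S2=69 S3=44 S4=44 blocked=[]
Op 5: conn=102 S1=49 S2=69 S3=44 S4=44 blocked=[]
Op 6: conn=88 S1=49 S2=69 S3=44 S4=30 blocked=[]
Op 7: conn=88 S1=49 S2=69 S3=44 S4=51 blocked=[]
Op 8: conn=70 S1=31 S2=69 S3=44 S4=51 blocked=[]
Op 9: conn=70 S1=31 S2=69 S3=44 S4=60 blocked=[]
Op 10: conn=83 S1=31 S2=69 S3=44 S4=60 blocked=[]
Op 11: conn=93 S1=31 S2=69 S3=44 S4=60 blocked=[]
Op 12: conn=93 S1=31 S2=69 S3=44 S4=72 blocked=[]

Answer: 93 31 69 44 72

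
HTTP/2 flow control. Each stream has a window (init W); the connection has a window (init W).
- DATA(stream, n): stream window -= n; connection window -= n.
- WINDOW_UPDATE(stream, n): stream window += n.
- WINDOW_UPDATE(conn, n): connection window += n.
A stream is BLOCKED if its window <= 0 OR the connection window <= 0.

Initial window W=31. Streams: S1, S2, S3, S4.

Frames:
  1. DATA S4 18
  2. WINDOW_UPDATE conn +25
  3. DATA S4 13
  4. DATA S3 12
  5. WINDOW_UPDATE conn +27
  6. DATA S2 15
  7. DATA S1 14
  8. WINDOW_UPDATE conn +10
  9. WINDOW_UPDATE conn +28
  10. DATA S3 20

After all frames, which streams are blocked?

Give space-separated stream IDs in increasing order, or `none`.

Op 1: conn=13 S1=31 S2=31 S3=31 S4=13 blocked=[]
Op 2: conn=38 S1=31 S2=31 S3=31 S4=13 blocked=[]
Op 3: conn=25 S1=31 S2=31 S3=31 S4=0 blocked=[4]
Op 4: conn=13 S1=31 S2=31 S3=19 S4=0 blocked=[4]
Op 5: conn=40 S1=31 S2=31 S3=19 S4=0 blocked=[4]
Op 6: conn=25 S1=31 S2=16 S3=19 S4=0 blocked=[4]
Op 7: conn=11 S1=17 S2=16 S3=19 S4=0 blocked=[4]
Op 8: conn=21 S1=17 S2=16 S3=19 S4=0 blocked=[4]
Op 9: conn=49 S1=17 S2=16 S3=19 S4=0 blocked=[4]
Op 10: conn=29 S1=17 S2=16 S3=-1 S4=0 blocked=[3, 4]

Answer: S3 S4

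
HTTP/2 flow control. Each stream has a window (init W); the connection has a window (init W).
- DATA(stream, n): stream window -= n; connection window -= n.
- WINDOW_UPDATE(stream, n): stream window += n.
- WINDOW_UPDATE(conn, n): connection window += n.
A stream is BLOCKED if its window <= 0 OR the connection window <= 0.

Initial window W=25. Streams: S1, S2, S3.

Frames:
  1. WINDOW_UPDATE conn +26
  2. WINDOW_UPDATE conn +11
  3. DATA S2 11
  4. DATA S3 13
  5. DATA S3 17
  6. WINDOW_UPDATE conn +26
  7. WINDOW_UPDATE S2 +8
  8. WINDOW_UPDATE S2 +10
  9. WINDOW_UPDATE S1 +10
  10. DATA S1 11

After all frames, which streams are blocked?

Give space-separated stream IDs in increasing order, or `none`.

Op 1: conn=51 S1=25 S2=25 S3=25 blocked=[]
Op 2: conn=62 S1=25 S2=25 S3=25 blocked=[]
Op 3: conn=51 S1=25 S2=14 S3=25 blocked=[]
Op 4: conn=38 S1=25 S2=14 S3=12 blocked=[]
Op 5: conn=21 S1=25 S2=14 S3=-5 blocked=[3]
Op 6: conn=47 S1=25 S2=14 S3=-5 blocked=[3]
Op 7: conn=47 S1=25 S2=22 S3=-5 blocked=[3]
Op 8: conn=47 S1=25 S2=32 S3=-5 blocked=[3]
Op 9: conn=47 S1=35 S2=32 S3=-5 blocked=[3]
Op 10: conn=36 S1=24 S2=32 S3=-5 blocked=[3]

Answer: S3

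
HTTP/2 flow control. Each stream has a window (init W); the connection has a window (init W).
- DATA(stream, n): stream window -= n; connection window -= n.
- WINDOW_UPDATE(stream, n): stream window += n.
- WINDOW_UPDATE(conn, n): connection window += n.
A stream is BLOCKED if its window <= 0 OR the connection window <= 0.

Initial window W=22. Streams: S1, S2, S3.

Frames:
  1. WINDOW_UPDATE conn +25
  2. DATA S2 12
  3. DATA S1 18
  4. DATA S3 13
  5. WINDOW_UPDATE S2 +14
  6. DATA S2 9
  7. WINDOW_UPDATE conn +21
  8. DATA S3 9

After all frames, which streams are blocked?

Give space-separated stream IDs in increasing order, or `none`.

Op 1: conn=47 S1=22 S2=22 S3=22 blocked=[]
Op 2: conn=35 S1=22 S2=10 S3=22 blocked=[]
Op 3: conn=17 S1=4 S2=10 S3=22 blocked=[]
Op 4: conn=4 S1=4 S2=10 S3=9 blocked=[]
Op 5: conn=4 S1=4 S2=24 S3=9 blocked=[]
Op 6: conn=-5 S1=4 S2=15 S3=9 blocked=[1, 2, 3]
Op 7: conn=16 S1=4 S2=15 S3=9 blocked=[]
Op 8: conn=7 S1=4 S2=15 S3=0 blocked=[3]

Answer: S3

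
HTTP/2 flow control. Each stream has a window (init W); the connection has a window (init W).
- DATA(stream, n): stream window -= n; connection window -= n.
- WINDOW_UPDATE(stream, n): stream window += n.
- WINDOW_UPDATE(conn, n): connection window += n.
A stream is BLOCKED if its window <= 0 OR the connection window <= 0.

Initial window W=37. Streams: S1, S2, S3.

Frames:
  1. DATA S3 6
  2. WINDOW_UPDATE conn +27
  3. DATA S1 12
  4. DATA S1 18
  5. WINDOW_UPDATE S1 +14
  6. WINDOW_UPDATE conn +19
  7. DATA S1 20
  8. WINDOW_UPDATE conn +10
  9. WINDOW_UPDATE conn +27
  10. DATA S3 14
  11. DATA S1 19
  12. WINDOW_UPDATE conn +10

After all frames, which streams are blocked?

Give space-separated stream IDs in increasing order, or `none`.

Op 1: conn=31 S1=37 S2=37 S3=31 blocked=[]
Op 2: conn=58 S1=37 S2=37 S3=31 blocked=[]
Op 3: conn=46 S1=25 S2=37 S3=31 blocked=[]
Op 4: conn=28 S1=7 S2=37 S3=31 blocked=[]
Op 5: conn=28 S1=21 S2=37 S3=31 blocked=[]
Op 6: conn=47 S1=21 S2=37 S3=31 blocked=[]
Op 7: conn=27 S1=1 S2=37 S3=31 blocked=[]
Op 8: conn=37 S1=1 S2=37 S3=31 blocked=[]
Op 9: conn=64 S1=1 S2=37 S3=31 blocked=[]
Op 10: conn=50 S1=1 S2=37 S3=17 blocked=[]
Op 11: conn=31 S1=-18 S2=37 S3=17 blocked=[1]
Op 12: conn=41 S1=-18 S2=37 S3=17 blocked=[1]

Answer: S1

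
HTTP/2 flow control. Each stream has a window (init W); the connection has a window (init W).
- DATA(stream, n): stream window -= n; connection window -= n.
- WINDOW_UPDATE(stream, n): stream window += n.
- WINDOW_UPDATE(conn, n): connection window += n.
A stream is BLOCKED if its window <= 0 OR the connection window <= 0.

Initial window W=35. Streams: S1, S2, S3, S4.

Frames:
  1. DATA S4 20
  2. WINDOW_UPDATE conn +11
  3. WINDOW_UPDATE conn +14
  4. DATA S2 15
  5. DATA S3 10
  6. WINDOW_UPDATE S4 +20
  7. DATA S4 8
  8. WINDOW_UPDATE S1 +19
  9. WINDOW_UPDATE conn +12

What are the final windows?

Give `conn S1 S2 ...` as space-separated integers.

Answer: 19 54 20 25 27

Derivation:
Op 1: conn=15 S1=35 S2=35 S3=35 S4=15 blocked=[]
Op 2: conn=26 S1=35 S2=35 S3=35 S4=15 blocked=[]
Op 3: conn=40 S1=35 S2=35 S3=35 S4=15 blocked=[]
Op 4: conn=25 S1=35 S2=20 S3=35 S4=15 blocked=[]
Op 5: conn=15 S1=35 S2=20 S3=25 S4=15 blocked=[]
Op 6: conn=15 S1=35 S2=20 S3=25 S4=35 blocked=[]
Op 7: conn=7 S1=35 S2=20 S3=25 S4=27 blocked=[]
Op 8: conn=7 S1=54 S2=20 S3=25 S4=27 blocked=[]
Op 9: conn=19 S1=54 S2=20 S3=25 S4=27 blocked=[]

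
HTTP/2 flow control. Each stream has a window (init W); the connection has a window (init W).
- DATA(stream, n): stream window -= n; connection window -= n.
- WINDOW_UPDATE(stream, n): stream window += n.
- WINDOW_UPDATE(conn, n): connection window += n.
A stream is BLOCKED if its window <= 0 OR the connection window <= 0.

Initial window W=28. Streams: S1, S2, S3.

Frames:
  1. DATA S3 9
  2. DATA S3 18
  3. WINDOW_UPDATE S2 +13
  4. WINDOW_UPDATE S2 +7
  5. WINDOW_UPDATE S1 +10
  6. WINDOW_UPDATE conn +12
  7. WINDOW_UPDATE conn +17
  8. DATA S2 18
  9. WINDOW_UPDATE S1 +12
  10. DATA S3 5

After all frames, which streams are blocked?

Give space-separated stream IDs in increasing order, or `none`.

Answer: S3

Derivation:
Op 1: conn=19 S1=28 S2=28 S3=19 blocked=[]
Op 2: conn=1 S1=28 S2=28 S3=1 blocked=[]
Op 3: conn=1 S1=28 S2=41 S3=1 blocked=[]
Op 4: conn=1 S1=28 S2=48 S3=1 blocked=[]
Op 5: conn=1 S1=38 S2=48 S3=1 blocked=[]
Op 6: conn=13 S1=38 S2=48 S3=1 blocked=[]
Op 7: conn=30 S1=38 S2=48 S3=1 blocked=[]
Op 8: conn=12 S1=38 S2=30 S3=1 blocked=[]
Op 9: conn=12 S1=50 S2=30 S3=1 blocked=[]
Op 10: conn=7 S1=50 S2=30 S3=-4 blocked=[3]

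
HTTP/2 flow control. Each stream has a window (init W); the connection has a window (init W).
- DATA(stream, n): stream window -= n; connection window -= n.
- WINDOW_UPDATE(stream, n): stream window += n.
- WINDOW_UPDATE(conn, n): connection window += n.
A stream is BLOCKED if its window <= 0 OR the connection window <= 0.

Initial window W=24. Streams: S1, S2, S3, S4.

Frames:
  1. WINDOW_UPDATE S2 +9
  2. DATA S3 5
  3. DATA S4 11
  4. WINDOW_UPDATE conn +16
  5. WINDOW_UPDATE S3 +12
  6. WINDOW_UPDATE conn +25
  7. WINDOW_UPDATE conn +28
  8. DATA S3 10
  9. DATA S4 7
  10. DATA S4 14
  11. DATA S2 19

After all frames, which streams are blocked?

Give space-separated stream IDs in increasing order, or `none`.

Answer: S4

Derivation:
Op 1: conn=24 S1=24 S2=33 S3=24 S4=24 blocked=[]
Op 2: conn=19 S1=24 S2=33 S3=19 S4=24 blocked=[]
Op 3: conn=8 S1=24 S2=33 S3=19 S4=13 blocked=[]
Op 4: conn=24 S1=24 S2=33 S3=19 S4=13 blocked=[]
Op 5: conn=24 S1=24 S2=33 S3=31 S4=13 blocked=[]
Op 6: conn=49 S1=24 S2=33 S3=31 S4=13 blocked=[]
Op 7: conn=77 S1=24 S2=33 S3=31 S4=13 blocked=[]
Op 8: conn=67 S1=24 S2=33 S3=21 S4=13 blocked=[]
Op 9: conn=60 S1=24 S2=33 S3=21 S4=6 blocked=[]
Op 10: conn=46 S1=24 S2=33 S3=21 S4=-8 blocked=[4]
Op 11: conn=27 S1=24 S2=14 S3=21 S4=-8 blocked=[4]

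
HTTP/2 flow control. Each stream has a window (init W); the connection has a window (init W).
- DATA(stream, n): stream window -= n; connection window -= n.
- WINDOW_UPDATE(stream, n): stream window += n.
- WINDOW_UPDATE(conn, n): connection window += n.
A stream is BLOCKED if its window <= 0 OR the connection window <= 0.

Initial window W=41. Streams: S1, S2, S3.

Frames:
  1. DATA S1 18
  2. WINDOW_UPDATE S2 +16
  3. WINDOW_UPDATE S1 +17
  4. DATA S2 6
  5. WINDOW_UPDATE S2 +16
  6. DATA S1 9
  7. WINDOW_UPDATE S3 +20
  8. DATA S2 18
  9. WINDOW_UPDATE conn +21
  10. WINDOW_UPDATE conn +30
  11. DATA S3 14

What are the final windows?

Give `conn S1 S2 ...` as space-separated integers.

Op 1: conn=23 S1=23 S2=41 S3=41 blocked=[]
Op 2: conn=23 S1=23 S2=57 S3=41 blocked=[]
Op 3: conn=23 S1=40 S2=57 S3=41 blocked=[]
Op 4: conn=17 S1=40 S2=51 S3=41 blocked=[]
Op 5: conn=17 S1=40 S2=67 S3=41 blocked=[]
Op 6: conn=8 S1=31 S2=67 S3=41 blocked=[]
Op 7: conn=8 S1=31 S2=67 S3=61 blocked=[]
Op 8: conn=-10 S1=31 S2=49 S3=61 blocked=[1, 2, 3]
Op 9: conn=11 S1=31 S2=49 S3=61 blocked=[]
Op 10: conn=41 S1=31 S2=49 S3=61 blocked=[]
Op 11: conn=27 S1=31 S2=49 S3=47 blocked=[]

Answer: 27 31 49 47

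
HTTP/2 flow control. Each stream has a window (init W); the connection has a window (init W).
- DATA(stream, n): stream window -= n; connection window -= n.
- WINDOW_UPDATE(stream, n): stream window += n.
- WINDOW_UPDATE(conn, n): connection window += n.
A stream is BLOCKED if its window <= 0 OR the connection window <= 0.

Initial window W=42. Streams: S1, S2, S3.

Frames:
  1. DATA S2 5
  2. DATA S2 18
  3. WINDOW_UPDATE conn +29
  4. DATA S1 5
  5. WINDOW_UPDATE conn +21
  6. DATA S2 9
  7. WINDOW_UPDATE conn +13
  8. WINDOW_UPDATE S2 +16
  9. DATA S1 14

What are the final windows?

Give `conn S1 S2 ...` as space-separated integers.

Op 1: conn=37 S1=42 S2=37 S3=42 blocked=[]
Op 2: conn=19 S1=42 S2=19 S3=42 blocked=[]
Op 3: conn=48 S1=42 S2=19 S3=42 blocked=[]
Op 4: conn=43 S1=37 S2=19 S3=42 blocked=[]
Op 5: conn=64 S1=37 S2=19 S3=42 blocked=[]
Op 6: conn=55 S1=37 S2=10 S3=42 blocked=[]
Op 7: conn=68 S1=37 S2=10 S3=42 blocked=[]
Op 8: conn=68 S1=37 S2=26 S3=42 blocked=[]
Op 9: conn=54 S1=23 S2=26 S3=42 blocked=[]

Answer: 54 23 26 42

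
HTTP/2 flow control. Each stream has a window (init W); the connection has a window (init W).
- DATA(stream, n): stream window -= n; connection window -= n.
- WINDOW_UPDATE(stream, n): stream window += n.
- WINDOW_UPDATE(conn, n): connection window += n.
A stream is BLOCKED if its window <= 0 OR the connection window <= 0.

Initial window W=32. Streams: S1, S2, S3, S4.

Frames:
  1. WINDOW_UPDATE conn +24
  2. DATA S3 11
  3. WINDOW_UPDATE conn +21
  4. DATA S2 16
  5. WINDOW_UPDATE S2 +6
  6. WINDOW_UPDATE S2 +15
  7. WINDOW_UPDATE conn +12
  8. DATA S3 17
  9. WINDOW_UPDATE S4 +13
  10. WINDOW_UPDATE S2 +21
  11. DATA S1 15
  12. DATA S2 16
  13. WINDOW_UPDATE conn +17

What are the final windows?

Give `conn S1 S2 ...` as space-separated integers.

Op 1: conn=56 S1=32 S2=32 S3=32 S4=32 blocked=[]
Op 2: conn=45 S1=32 S2=32 S3=21 S4=32 blocked=[]
Op 3: conn=66 S1=32 S2=32 S3=21 S4=32 blocked=[]
Op 4: conn=50 S1=32 S2=16 S3=21 S4=32 blocked=[]
Op 5: conn=50 S1=32 S2=22 S3=21 S4=32 blocked=[]
Op 6: conn=50 S1=32 S2=37 S3=21 S4=32 blocked=[]
Op 7: conn=62 S1=32 S2=37 S3=21 S4=32 blocked=[]
Op 8: conn=45 S1=32 S2=37 S3=4 S4=32 blocked=[]
Op 9: conn=45 S1=32 S2=37 S3=4 S4=45 blocked=[]
Op 10: conn=45 S1=32 S2=58 S3=4 S4=45 blocked=[]
Op 11: conn=30 S1=17 S2=58 S3=4 S4=45 blocked=[]
Op 12: conn=14 S1=17 S2=42 S3=4 S4=45 blocked=[]
Op 13: conn=31 S1=17 S2=42 S3=4 S4=45 blocked=[]

Answer: 31 17 42 4 45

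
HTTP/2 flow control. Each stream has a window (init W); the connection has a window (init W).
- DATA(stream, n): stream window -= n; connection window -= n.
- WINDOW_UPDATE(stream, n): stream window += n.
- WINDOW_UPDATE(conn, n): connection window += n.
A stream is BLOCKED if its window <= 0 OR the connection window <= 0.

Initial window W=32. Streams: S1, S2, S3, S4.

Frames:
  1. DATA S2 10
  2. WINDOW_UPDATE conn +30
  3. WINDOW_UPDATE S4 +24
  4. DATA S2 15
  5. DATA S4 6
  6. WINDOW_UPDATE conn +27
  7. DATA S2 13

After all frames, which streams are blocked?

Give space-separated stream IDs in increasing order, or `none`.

Answer: S2

Derivation:
Op 1: conn=22 S1=32 S2=22 S3=32 S4=32 blocked=[]
Op 2: conn=52 S1=32 S2=22 S3=32 S4=32 blocked=[]
Op 3: conn=52 S1=32 S2=22 S3=32 S4=56 blocked=[]
Op 4: conn=37 S1=32 S2=7 S3=32 S4=56 blocked=[]
Op 5: conn=31 S1=32 S2=7 S3=32 S4=50 blocked=[]
Op 6: conn=58 S1=32 S2=7 S3=32 S4=50 blocked=[]
Op 7: conn=45 S1=32 S2=-6 S3=32 S4=50 blocked=[2]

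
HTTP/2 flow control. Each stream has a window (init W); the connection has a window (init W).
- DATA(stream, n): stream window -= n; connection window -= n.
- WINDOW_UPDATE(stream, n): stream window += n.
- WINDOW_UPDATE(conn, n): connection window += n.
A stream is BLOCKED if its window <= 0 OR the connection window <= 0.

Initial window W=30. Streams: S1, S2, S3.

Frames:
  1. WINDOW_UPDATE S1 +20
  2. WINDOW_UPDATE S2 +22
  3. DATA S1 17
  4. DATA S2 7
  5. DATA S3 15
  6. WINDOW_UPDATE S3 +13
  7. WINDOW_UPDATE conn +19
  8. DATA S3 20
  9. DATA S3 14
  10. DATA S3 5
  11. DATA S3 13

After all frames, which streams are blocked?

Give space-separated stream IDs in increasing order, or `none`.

Op 1: conn=30 S1=50 S2=30 S3=30 blocked=[]
Op 2: conn=30 S1=50 S2=52 S3=30 blocked=[]
Op 3: conn=13 S1=33 S2=52 S3=30 blocked=[]
Op 4: conn=6 S1=33 S2=45 S3=30 blocked=[]
Op 5: conn=-9 S1=33 S2=45 S3=15 blocked=[1, 2, 3]
Op 6: conn=-9 S1=33 S2=45 S3=28 blocked=[1, 2, 3]
Op 7: conn=10 S1=33 S2=45 S3=28 blocked=[]
Op 8: conn=-10 S1=33 S2=45 S3=8 blocked=[1, 2, 3]
Op 9: conn=-24 S1=33 S2=45 S3=-6 blocked=[1, 2, 3]
Op 10: conn=-29 S1=33 S2=45 S3=-11 blocked=[1, 2, 3]
Op 11: conn=-42 S1=33 S2=45 S3=-24 blocked=[1, 2, 3]

Answer: S1 S2 S3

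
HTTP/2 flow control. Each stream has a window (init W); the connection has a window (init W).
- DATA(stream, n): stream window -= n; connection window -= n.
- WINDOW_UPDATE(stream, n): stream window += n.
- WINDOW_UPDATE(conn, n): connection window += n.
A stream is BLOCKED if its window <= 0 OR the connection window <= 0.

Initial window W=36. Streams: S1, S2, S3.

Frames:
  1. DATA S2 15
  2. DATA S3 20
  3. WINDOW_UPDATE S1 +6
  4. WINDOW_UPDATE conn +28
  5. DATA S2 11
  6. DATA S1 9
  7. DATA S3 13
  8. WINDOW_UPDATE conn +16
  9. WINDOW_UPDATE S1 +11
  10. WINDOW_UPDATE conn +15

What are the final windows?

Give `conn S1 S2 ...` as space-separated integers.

Answer: 27 44 10 3

Derivation:
Op 1: conn=21 S1=36 S2=21 S3=36 blocked=[]
Op 2: conn=1 S1=36 S2=21 S3=16 blocked=[]
Op 3: conn=1 S1=42 S2=21 S3=16 blocked=[]
Op 4: conn=29 S1=42 S2=21 S3=16 blocked=[]
Op 5: conn=18 S1=42 S2=10 S3=16 blocked=[]
Op 6: conn=9 S1=33 S2=10 S3=16 blocked=[]
Op 7: conn=-4 S1=33 S2=10 S3=3 blocked=[1, 2, 3]
Op 8: conn=12 S1=33 S2=10 S3=3 blocked=[]
Op 9: conn=12 S1=44 S2=10 S3=3 blocked=[]
Op 10: conn=27 S1=44 S2=10 S3=3 blocked=[]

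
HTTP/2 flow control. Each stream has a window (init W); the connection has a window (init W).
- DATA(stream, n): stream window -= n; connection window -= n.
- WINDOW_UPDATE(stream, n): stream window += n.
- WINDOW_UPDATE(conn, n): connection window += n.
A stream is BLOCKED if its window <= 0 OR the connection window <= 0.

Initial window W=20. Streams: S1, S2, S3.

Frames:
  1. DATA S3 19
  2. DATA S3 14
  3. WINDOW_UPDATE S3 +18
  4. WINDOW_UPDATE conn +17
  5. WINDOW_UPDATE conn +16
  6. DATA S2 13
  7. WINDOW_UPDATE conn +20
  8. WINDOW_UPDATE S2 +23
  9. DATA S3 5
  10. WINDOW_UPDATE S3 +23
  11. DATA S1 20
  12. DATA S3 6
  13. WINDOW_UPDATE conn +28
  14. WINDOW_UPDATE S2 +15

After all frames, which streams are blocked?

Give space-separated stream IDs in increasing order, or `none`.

Answer: S1

Derivation:
Op 1: conn=1 S1=20 S2=20 S3=1 blocked=[]
Op 2: conn=-13 S1=20 S2=20 S3=-13 blocked=[1, 2, 3]
Op 3: conn=-13 S1=20 S2=20 S3=5 blocked=[1, 2, 3]
Op 4: conn=4 S1=20 S2=20 S3=5 blocked=[]
Op 5: conn=20 S1=20 S2=20 S3=5 blocked=[]
Op 6: conn=7 S1=20 S2=7 S3=5 blocked=[]
Op 7: conn=27 S1=20 S2=7 S3=5 blocked=[]
Op 8: conn=27 S1=20 S2=30 S3=5 blocked=[]
Op 9: conn=22 S1=20 S2=30 S3=0 blocked=[3]
Op 10: conn=22 S1=20 S2=30 S3=23 blocked=[]
Op 11: conn=2 S1=0 S2=30 S3=23 blocked=[1]
Op 12: conn=-4 S1=0 S2=30 S3=17 blocked=[1, 2, 3]
Op 13: conn=24 S1=0 S2=30 S3=17 blocked=[1]
Op 14: conn=24 S1=0 S2=45 S3=17 blocked=[1]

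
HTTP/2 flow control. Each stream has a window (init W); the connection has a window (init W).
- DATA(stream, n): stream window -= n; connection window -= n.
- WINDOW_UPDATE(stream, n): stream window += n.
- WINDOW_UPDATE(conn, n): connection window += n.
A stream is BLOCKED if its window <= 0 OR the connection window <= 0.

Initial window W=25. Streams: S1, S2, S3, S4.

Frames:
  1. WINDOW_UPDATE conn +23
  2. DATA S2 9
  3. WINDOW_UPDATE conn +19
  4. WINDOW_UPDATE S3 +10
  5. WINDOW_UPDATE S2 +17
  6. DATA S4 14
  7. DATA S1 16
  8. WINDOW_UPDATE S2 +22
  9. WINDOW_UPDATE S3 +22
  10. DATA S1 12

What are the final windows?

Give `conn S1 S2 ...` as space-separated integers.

Op 1: conn=48 S1=25 S2=25 S3=25 S4=25 blocked=[]
Op 2: conn=39 S1=25 S2=16 S3=25 S4=25 blocked=[]
Op 3: conn=58 S1=25 S2=16 S3=25 S4=25 blocked=[]
Op 4: conn=58 S1=25 S2=16 S3=35 S4=25 blocked=[]
Op 5: conn=58 S1=25 S2=33 S3=35 S4=25 blocked=[]
Op 6: conn=44 S1=25 S2=33 S3=35 S4=11 blocked=[]
Op 7: conn=28 S1=9 S2=33 S3=35 S4=11 blocked=[]
Op 8: conn=28 S1=9 S2=55 S3=35 S4=11 blocked=[]
Op 9: conn=28 S1=9 S2=55 S3=57 S4=11 blocked=[]
Op 10: conn=16 S1=-3 S2=55 S3=57 S4=11 blocked=[1]

Answer: 16 -3 55 57 11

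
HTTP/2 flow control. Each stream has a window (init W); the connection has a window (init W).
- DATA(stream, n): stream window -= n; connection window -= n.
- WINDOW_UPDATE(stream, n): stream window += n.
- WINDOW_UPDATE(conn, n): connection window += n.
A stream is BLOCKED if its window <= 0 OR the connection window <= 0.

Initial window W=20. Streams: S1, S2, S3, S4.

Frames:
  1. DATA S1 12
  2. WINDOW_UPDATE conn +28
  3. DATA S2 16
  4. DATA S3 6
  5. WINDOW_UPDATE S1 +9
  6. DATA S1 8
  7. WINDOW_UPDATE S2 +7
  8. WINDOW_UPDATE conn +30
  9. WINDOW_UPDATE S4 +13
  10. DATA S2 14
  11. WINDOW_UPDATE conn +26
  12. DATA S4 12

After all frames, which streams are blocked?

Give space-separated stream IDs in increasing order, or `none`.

Op 1: conn=8 S1=8 S2=20 S3=20 S4=20 blocked=[]
Op 2: conn=36 S1=8 S2=20 S3=20 S4=20 blocked=[]
Op 3: conn=20 S1=8 S2=4 S3=20 S4=20 blocked=[]
Op 4: conn=14 S1=8 S2=4 S3=14 S4=20 blocked=[]
Op 5: conn=14 S1=17 S2=4 S3=14 S4=20 blocked=[]
Op 6: conn=6 S1=9 S2=4 S3=14 S4=20 blocked=[]
Op 7: conn=6 S1=9 S2=11 S3=14 S4=20 blocked=[]
Op 8: conn=36 S1=9 S2=11 S3=14 S4=20 blocked=[]
Op 9: conn=36 S1=9 S2=11 S3=14 S4=33 blocked=[]
Op 10: conn=22 S1=9 S2=-3 S3=14 S4=33 blocked=[2]
Op 11: conn=48 S1=9 S2=-3 S3=14 S4=33 blocked=[2]
Op 12: conn=36 S1=9 S2=-3 S3=14 S4=21 blocked=[2]

Answer: S2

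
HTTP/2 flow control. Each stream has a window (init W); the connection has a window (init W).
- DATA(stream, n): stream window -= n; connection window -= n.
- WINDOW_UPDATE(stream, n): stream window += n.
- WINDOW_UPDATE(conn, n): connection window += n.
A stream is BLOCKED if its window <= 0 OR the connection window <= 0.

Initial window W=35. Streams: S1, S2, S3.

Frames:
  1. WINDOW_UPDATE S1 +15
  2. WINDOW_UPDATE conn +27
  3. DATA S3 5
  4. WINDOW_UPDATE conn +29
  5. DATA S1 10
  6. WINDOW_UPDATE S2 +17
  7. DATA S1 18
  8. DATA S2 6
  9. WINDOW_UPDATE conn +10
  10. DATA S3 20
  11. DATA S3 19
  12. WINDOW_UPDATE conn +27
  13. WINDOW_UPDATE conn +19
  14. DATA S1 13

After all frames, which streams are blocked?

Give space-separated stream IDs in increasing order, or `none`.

Op 1: conn=35 S1=50 S2=35 S3=35 blocked=[]
Op 2: conn=62 S1=50 S2=35 S3=35 blocked=[]
Op 3: conn=57 S1=50 S2=35 S3=30 blocked=[]
Op 4: conn=86 S1=50 S2=35 S3=30 blocked=[]
Op 5: conn=76 S1=40 S2=35 S3=30 blocked=[]
Op 6: conn=76 S1=40 S2=52 S3=30 blocked=[]
Op 7: conn=58 S1=22 S2=52 S3=30 blocked=[]
Op 8: conn=52 S1=22 S2=46 S3=30 blocked=[]
Op 9: conn=62 S1=22 S2=46 S3=30 blocked=[]
Op 10: conn=42 S1=22 S2=46 S3=10 blocked=[]
Op 11: conn=23 S1=22 S2=46 S3=-9 blocked=[3]
Op 12: conn=50 S1=22 S2=46 S3=-9 blocked=[3]
Op 13: conn=69 S1=22 S2=46 S3=-9 blocked=[3]
Op 14: conn=56 S1=9 S2=46 S3=-9 blocked=[3]

Answer: S3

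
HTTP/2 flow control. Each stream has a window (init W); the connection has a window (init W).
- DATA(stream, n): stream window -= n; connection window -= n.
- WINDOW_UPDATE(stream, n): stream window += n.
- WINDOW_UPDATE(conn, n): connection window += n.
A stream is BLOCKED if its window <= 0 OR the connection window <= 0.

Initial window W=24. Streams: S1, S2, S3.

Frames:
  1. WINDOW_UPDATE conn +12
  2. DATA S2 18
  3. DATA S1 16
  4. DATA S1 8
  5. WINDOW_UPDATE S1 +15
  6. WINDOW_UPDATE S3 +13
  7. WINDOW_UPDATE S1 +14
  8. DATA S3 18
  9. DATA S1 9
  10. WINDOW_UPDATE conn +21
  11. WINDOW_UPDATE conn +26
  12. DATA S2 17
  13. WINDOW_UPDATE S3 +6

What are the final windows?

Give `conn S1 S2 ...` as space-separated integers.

Op 1: conn=36 S1=24 S2=24 S3=24 blocked=[]
Op 2: conn=18 S1=24 S2=6 S3=24 blocked=[]
Op 3: conn=2 S1=8 S2=6 S3=24 blocked=[]
Op 4: conn=-6 S1=0 S2=6 S3=24 blocked=[1, 2, 3]
Op 5: conn=-6 S1=15 S2=6 S3=24 blocked=[1, 2, 3]
Op 6: conn=-6 S1=15 S2=6 S3=37 blocked=[1, 2, 3]
Op 7: conn=-6 S1=29 S2=6 S3=37 blocked=[1, 2, 3]
Op 8: conn=-24 S1=29 S2=6 S3=19 blocked=[1, 2, 3]
Op 9: conn=-33 S1=20 S2=6 S3=19 blocked=[1, 2, 3]
Op 10: conn=-12 S1=20 S2=6 S3=19 blocked=[1, 2, 3]
Op 11: conn=14 S1=20 S2=6 S3=19 blocked=[]
Op 12: conn=-3 S1=20 S2=-11 S3=19 blocked=[1, 2, 3]
Op 13: conn=-3 S1=20 S2=-11 S3=25 blocked=[1, 2, 3]

Answer: -3 20 -11 25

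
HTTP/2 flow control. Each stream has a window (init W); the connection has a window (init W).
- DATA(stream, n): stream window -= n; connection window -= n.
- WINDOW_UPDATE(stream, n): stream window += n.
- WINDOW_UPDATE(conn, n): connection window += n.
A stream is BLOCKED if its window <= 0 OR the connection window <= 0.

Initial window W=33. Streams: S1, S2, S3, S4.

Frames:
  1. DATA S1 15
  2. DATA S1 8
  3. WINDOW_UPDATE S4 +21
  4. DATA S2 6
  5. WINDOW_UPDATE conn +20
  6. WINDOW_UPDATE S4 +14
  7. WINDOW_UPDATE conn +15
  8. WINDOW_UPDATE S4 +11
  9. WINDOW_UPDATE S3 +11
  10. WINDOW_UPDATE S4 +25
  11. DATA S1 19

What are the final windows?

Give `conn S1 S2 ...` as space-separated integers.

Answer: 20 -9 27 44 104

Derivation:
Op 1: conn=18 S1=18 S2=33 S3=33 S4=33 blocked=[]
Op 2: conn=10 S1=10 S2=33 S3=33 S4=33 blocked=[]
Op 3: conn=10 S1=10 S2=33 S3=33 S4=54 blocked=[]
Op 4: conn=4 S1=10 S2=27 S3=33 S4=54 blocked=[]
Op 5: conn=24 S1=10 S2=27 S3=33 S4=54 blocked=[]
Op 6: conn=24 S1=10 S2=27 S3=33 S4=68 blocked=[]
Op 7: conn=39 S1=10 S2=27 S3=33 S4=68 blocked=[]
Op 8: conn=39 S1=10 S2=27 S3=33 S4=79 blocked=[]
Op 9: conn=39 S1=10 S2=27 S3=44 S4=79 blocked=[]
Op 10: conn=39 S1=10 S2=27 S3=44 S4=104 blocked=[]
Op 11: conn=20 S1=-9 S2=27 S3=44 S4=104 blocked=[1]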